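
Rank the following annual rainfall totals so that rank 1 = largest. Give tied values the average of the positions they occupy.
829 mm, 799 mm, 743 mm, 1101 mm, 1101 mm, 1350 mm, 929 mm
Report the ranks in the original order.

Sorted (descending): 1350, 1101, 1101, 929, 829, 799, 743
The 2 values of 1101 occupy positions 2–3 → average rank (2+3)/2 = 2.5.

5, 6, 7, 2.5, 2.5, 1, 4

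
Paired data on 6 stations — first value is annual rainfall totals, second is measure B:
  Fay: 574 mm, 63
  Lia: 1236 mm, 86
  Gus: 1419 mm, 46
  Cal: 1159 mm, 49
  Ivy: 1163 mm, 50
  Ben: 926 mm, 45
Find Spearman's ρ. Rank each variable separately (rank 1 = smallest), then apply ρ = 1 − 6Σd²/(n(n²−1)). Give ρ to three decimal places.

Ranks of variable 1: 1, 5, 6, 3, 4, 2
Ranks of variable 2: 5, 6, 2, 3, 4, 1
d = r₁ − r₂: -4, -1, 4, 0, 0, 1
d²: 16, 1, 16, 0, 0, 1; Σd² = 34
ρ = 1 − 6·34/(6·35) = 1 − 204/210 = 0.029

0.029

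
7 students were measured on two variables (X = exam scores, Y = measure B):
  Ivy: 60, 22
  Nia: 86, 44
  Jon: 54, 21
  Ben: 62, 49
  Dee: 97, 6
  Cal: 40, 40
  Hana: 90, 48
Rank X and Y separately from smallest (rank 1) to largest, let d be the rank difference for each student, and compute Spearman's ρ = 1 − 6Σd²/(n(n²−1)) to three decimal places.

Ranks of variable 1: 3, 5, 2, 4, 7, 1, 6
Ranks of variable 2: 3, 5, 2, 7, 1, 4, 6
d = r₁ − r₂: 0, 0, 0, -3, 6, -3, 0
d²: 0, 0, 0, 9, 36, 9, 0; Σd² = 54
ρ = 1 − 6·54/(7·48) = 1 − 324/336 = 0.036

0.036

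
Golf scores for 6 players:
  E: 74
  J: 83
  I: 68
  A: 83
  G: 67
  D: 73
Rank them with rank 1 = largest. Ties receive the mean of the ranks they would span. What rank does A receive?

Sorted (descending): 83, 83, 74, 73, 68, 67
The 2 values of 83 occupy positions 1–2 → average rank (1+2)/2 = 1.5.
A has value 83 → rank 1.5.

1.5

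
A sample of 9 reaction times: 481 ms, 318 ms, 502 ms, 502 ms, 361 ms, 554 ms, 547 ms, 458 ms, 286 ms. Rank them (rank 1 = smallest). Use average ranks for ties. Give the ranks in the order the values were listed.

Sorted (ascending): 286, 318, 361, 458, 481, 502, 502, 547, 554
The 2 values of 502 occupy positions 6–7 → average rank (6+7)/2 = 6.5.

5, 2, 6.5, 6.5, 3, 9, 8, 4, 1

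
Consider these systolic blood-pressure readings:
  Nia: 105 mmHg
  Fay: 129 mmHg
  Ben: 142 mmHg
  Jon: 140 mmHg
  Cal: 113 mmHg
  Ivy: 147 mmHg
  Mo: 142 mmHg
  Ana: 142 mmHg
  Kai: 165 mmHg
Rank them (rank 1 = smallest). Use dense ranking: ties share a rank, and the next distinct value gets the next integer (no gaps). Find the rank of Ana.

5

Sorted (ascending): 105, 113, 129, 140, 142, 142, 142, 147, 165
The 3 values of 142 share dense rank 5.
Remaining distinct values take the next consecutive integers.
Ana has value 142 mmHg → rank 5.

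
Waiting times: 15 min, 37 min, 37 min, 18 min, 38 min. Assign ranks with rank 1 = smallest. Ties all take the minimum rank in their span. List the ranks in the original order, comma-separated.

1, 3, 3, 2, 5

Sorted (ascending): 15, 18, 37, 37, 38
The 2 values of 37 occupy positions 3–4 → each gets rank 3.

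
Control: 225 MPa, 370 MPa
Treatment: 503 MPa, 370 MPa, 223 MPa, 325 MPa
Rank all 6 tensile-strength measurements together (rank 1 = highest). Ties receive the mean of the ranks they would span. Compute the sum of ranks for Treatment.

13.5

Sorted (descending): 503, 370, 370, 325, 225, 223
The 2 values of 370 occupy positions 2–3 → average rank (2+3)/2 = 2.5.
Treatment values → pooled ranks: 503→1, 370→2.5, 223→6, 325→4
Rank sum = 1 + 2.5 + 6 + 4 = 13.5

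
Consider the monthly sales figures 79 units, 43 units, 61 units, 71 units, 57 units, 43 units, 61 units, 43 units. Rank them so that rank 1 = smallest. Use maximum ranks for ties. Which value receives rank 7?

71

Sorted (ascending): 43, 43, 43, 57, 61, 61, 71, 79
The 3 values of 43 occupy positions 1–3 → each gets rank 3.
The 2 values of 61 occupy positions 5–6 → each gets rank 6.
Rank 7 → value 71.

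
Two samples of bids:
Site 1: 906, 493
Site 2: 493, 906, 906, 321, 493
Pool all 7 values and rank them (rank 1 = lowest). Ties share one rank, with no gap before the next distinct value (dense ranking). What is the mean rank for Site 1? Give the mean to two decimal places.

Sorted (ascending): 321, 493, 493, 493, 906, 906, 906
The 3 values of 493 share dense rank 2.
The 3 values of 906 share dense rank 3.
Remaining distinct values take the next consecutive integers.
Site 1 values → pooled ranks: 906→3, 493→2
Mean rank = (3 + 2) / 2 = 2.50

2.50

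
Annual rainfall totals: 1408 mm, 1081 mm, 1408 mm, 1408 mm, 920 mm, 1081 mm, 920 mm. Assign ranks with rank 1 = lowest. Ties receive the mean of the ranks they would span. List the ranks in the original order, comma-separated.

6, 3.5, 6, 6, 1.5, 3.5, 1.5

Sorted (ascending): 920, 920, 1081, 1081, 1408, 1408, 1408
The 2 values of 920 occupy positions 1–2 → average rank (1+2)/2 = 1.5.
The 2 values of 1081 occupy positions 3–4 → average rank (3+4)/2 = 3.5.
The 3 values of 1408 occupy positions 5–7 → average rank 6.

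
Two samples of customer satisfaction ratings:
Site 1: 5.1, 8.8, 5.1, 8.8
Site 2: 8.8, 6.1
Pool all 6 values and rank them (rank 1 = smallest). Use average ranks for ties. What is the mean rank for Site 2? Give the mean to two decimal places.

4.00

Sorted (ascending): 5.1, 5.1, 6.1, 8.8, 8.8, 8.8
The 2 values of 5.1 occupy positions 1–2 → average rank (1+2)/2 = 1.5.
The 3 values of 8.8 occupy positions 4–6 → average rank 5.
Site 2 values → pooled ranks: 8.8→5, 6.1→3
Mean rank = (5 + 3) / 2 = 4.00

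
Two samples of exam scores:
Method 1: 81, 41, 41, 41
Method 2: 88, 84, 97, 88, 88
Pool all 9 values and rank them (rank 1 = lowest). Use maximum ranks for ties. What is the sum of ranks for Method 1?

Sorted (ascending): 41, 41, 41, 81, 84, 88, 88, 88, 97
The 3 values of 41 occupy positions 1–3 → each gets rank 3.
The 3 values of 88 occupy positions 6–8 → each gets rank 8.
Method 1 values → pooled ranks: 81→4, 41→3, 41→3, 41→3
Rank sum = 4 + 3 + 3 + 3 = 13

13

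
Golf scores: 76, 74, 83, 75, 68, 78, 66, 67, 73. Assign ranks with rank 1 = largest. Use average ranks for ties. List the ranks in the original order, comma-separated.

3, 5, 1, 4, 7, 2, 9, 8, 6

Sorted (descending): 83, 78, 76, 75, 74, 73, 68, 67, 66
No ties — each value takes its position as its rank.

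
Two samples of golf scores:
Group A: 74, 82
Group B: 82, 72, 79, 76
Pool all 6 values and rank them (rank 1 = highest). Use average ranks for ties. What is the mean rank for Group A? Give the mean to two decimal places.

Sorted (descending): 82, 82, 79, 76, 74, 72
The 2 values of 82 occupy positions 1–2 → average rank (1+2)/2 = 1.5.
Group A values → pooled ranks: 74→5, 82→1.5
Mean rank = (5 + 1.5) / 2 = 3.25

3.25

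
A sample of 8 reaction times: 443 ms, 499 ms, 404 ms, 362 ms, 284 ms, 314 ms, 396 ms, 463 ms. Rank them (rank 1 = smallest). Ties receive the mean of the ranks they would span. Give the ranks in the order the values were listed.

6, 8, 5, 3, 1, 2, 4, 7

Sorted (ascending): 284, 314, 362, 396, 404, 443, 463, 499
No ties — each value takes its position as its rank.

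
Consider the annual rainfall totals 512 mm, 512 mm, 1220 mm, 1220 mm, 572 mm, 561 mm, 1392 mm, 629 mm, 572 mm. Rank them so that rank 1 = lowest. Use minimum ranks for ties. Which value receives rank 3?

561

Sorted (ascending): 512, 512, 561, 572, 572, 629, 1220, 1220, 1392
The 2 values of 512 occupy positions 1–2 → each gets rank 1.
The 2 values of 572 occupy positions 4–5 → each gets rank 4.
The 2 values of 1220 occupy positions 7–8 → each gets rank 7.
Rank 3 → value 561.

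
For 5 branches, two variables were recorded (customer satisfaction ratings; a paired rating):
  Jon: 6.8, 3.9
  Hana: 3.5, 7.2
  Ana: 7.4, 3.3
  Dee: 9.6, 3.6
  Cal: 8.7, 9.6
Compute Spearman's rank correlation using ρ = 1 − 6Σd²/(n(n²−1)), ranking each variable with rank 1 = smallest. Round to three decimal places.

Ranks of variable 1: 2, 1, 3, 5, 4
Ranks of variable 2: 3, 4, 1, 2, 5
d = r₁ − r₂: -1, -3, 2, 3, -1
d²: 1, 9, 4, 9, 1; Σd² = 24
ρ = 1 − 6·24/(5·24) = 1 − 144/120 = -0.200

-0.200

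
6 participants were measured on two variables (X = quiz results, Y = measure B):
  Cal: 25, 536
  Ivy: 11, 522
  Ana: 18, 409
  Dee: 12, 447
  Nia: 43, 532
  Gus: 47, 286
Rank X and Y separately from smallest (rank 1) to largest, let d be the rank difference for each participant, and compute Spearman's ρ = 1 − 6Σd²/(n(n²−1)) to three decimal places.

Ranks of variable 1: 4, 1, 3, 2, 5, 6
Ranks of variable 2: 6, 4, 2, 3, 5, 1
d = r₁ − r₂: -2, -3, 1, -1, 0, 5
d²: 4, 9, 1, 1, 0, 25; Σd² = 40
ρ = 1 − 6·40/(6·35) = 1 − 240/210 = -0.143

-0.143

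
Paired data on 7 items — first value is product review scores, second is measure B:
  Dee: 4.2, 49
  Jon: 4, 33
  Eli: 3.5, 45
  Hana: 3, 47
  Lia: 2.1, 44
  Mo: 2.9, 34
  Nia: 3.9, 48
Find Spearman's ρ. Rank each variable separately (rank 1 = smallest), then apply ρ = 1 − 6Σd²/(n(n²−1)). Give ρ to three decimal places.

Ranks of variable 1: 7, 6, 4, 3, 1, 2, 5
Ranks of variable 2: 7, 1, 4, 5, 3, 2, 6
d = r₁ − r₂: 0, 5, 0, -2, -2, 0, -1
d²: 0, 25, 0, 4, 4, 0, 1; Σd² = 34
ρ = 1 − 6·34/(7·48) = 1 − 204/336 = 0.393

0.393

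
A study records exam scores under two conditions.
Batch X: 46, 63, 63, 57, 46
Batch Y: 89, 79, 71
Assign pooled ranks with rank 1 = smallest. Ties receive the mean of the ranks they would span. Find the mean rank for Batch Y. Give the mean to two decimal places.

7.00

Sorted (ascending): 46, 46, 57, 63, 63, 71, 79, 89
The 2 values of 46 occupy positions 1–2 → average rank (1+2)/2 = 1.5.
The 2 values of 63 occupy positions 4–5 → average rank (4+5)/2 = 4.5.
Batch Y values → pooled ranks: 89→8, 79→7, 71→6
Mean rank = (8 + 7 + 6) / 3 = 7.00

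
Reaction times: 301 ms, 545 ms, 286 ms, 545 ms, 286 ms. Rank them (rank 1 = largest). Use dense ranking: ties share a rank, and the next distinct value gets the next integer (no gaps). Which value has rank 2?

Sorted (descending): 545, 545, 301, 286, 286
The 2 values of 545 share dense rank 1.
The 2 values of 286 share dense rank 3.
Remaining distinct values take the next consecutive integers.
Rank 2 → value 301.

301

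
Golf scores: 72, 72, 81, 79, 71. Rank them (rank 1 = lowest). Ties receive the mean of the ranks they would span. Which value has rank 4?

Sorted (ascending): 71, 72, 72, 79, 81
The 2 values of 72 occupy positions 2–3 → average rank (2+3)/2 = 2.5.
Rank 4 → value 79.

79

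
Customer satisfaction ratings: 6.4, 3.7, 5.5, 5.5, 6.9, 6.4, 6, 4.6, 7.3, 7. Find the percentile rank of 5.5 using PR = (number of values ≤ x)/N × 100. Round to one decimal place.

40.0

N = 10.
Strictly below 5.5: 2. Equal to 5.5: 2.
PR = 4/10 × 100 = 40.0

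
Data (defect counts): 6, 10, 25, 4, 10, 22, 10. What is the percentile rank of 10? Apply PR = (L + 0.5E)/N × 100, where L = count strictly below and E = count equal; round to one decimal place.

50.0

N = 7.
Strictly below 10: 2. Equal to 10: 3.
PR = (2 + 0.5·3)/7 × 100 = 50.0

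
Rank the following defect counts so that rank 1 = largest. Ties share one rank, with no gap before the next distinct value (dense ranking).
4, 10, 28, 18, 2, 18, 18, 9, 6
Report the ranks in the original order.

6, 3, 1, 2, 7, 2, 2, 4, 5

Sorted (descending): 28, 18, 18, 18, 10, 9, 6, 4, 2
The 3 values of 18 share dense rank 2.
Remaining distinct values take the next consecutive integers.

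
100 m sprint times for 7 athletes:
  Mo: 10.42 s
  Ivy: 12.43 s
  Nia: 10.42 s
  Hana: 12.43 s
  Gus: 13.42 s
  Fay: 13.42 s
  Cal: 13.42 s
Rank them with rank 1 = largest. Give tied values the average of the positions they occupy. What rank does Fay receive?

Sorted (descending): 13.42, 13.42, 13.42, 12.43, 12.43, 10.42, 10.42
The 3 values of 13.42 occupy positions 1–3 → average rank 2.
The 2 values of 12.43 occupy positions 4–5 → average rank (4+5)/2 = 4.5.
The 2 values of 10.42 occupy positions 6–7 → average rank (6+7)/2 = 6.5.
Fay has value 13.42 s → rank 2.

2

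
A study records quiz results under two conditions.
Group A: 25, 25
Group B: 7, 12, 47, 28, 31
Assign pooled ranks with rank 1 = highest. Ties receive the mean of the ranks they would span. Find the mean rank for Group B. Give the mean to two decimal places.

3.80

Sorted (descending): 47, 31, 28, 25, 25, 12, 7
The 2 values of 25 occupy positions 4–5 → average rank (4+5)/2 = 4.5.
Group B values → pooled ranks: 7→7, 12→6, 47→1, 28→3, 31→2
Mean rank = (7 + 6 + 1 + 3 + 2) / 5 = 3.80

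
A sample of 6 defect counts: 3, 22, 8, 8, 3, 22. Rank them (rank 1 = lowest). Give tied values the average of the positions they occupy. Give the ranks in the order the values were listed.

1.5, 5.5, 3.5, 3.5, 1.5, 5.5

Sorted (ascending): 3, 3, 8, 8, 22, 22
The 2 values of 3 occupy positions 1–2 → average rank (1+2)/2 = 1.5.
The 2 values of 8 occupy positions 3–4 → average rank (3+4)/2 = 3.5.
The 2 values of 22 occupy positions 5–6 → average rank (5+6)/2 = 5.5.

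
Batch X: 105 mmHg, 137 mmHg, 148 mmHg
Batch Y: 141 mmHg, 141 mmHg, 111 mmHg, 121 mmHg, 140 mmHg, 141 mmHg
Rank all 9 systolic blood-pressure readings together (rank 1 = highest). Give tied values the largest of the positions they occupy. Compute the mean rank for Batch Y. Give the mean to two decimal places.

Sorted (descending): 148, 141, 141, 141, 140, 137, 121, 111, 105
The 3 values of 141 occupy positions 2–4 → each gets rank 4.
Batch Y values → pooled ranks: 141→4, 141→4, 111→8, 121→7, 140→5, 141→4
Mean rank = (4 + 4 + 8 + 7 + 5 + 4) / 6 = 5.33

5.33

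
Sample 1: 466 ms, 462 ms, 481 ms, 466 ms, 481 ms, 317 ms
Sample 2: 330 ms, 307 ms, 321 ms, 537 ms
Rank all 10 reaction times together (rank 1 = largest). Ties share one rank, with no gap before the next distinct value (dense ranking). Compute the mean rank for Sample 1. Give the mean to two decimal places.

Sorted (descending): 537, 481, 481, 466, 466, 462, 330, 321, 317, 307
The 2 values of 481 share dense rank 2.
The 2 values of 466 share dense rank 3.
Remaining distinct values take the next consecutive integers.
Sample 1 values → pooled ranks: 466→3, 462→4, 481→2, 466→3, 481→2, 317→7
Mean rank = (3 + 4 + 2 + 3 + 2 + 7) / 6 = 3.50

3.50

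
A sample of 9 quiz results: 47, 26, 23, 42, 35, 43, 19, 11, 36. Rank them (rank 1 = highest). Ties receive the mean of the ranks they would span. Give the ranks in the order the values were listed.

Sorted (descending): 47, 43, 42, 36, 35, 26, 23, 19, 11
No ties — each value takes its position as its rank.

1, 6, 7, 3, 5, 2, 8, 9, 4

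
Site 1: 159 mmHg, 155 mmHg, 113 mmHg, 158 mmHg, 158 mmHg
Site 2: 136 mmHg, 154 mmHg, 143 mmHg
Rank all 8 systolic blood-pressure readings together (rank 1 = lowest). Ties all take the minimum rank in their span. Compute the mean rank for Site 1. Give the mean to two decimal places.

Sorted (ascending): 113, 136, 143, 154, 155, 158, 158, 159
The 2 values of 158 occupy positions 6–7 → each gets rank 6.
Site 1 values → pooled ranks: 159→8, 155→5, 113→1, 158→6, 158→6
Mean rank = (8 + 5 + 1 + 6 + 6) / 5 = 5.20

5.20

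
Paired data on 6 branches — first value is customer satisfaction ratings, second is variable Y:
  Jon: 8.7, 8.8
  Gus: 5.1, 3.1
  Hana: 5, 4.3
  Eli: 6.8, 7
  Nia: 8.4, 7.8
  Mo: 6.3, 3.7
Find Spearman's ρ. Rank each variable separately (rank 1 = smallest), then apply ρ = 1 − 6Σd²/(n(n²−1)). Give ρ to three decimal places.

0.829

Ranks of variable 1: 6, 2, 1, 4, 5, 3
Ranks of variable 2: 6, 1, 3, 4, 5, 2
d = r₁ − r₂: 0, 1, -2, 0, 0, 1
d²: 0, 1, 4, 0, 0, 1; Σd² = 6
ρ = 1 − 6·6/(6·35) = 1 − 36/210 = 0.829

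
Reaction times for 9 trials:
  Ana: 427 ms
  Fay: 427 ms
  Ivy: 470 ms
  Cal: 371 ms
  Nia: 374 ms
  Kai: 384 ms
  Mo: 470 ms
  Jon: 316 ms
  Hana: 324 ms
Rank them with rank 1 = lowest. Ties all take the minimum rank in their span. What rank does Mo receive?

8

Sorted (ascending): 316, 324, 371, 374, 384, 427, 427, 470, 470
The 2 values of 427 occupy positions 6–7 → each gets rank 6.
The 2 values of 470 occupy positions 8–9 → each gets rank 8.
Mo has value 470 ms → rank 8.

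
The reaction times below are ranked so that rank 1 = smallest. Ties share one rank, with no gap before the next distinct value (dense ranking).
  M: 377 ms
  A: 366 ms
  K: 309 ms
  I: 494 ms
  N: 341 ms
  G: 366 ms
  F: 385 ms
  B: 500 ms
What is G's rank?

Sorted (ascending): 309, 341, 366, 366, 377, 385, 494, 500
The 2 values of 366 share dense rank 3.
Remaining distinct values take the next consecutive integers.
G has value 366 ms → rank 3.

3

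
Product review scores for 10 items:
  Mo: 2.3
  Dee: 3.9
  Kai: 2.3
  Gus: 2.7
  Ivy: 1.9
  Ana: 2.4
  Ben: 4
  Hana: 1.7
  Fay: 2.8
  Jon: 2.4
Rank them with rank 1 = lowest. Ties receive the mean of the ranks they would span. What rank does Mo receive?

3.5

Sorted (ascending): 1.7, 1.9, 2.3, 2.3, 2.4, 2.4, 2.7, 2.8, 3.9, 4
The 2 values of 2.3 occupy positions 3–4 → average rank (3+4)/2 = 3.5.
The 2 values of 2.4 occupy positions 5–6 → average rank (5+6)/2 = 5.5.
Mo has value 2.3 → rank 3.5.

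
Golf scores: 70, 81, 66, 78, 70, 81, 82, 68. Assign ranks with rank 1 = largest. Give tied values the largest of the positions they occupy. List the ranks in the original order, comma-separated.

Sorted (descending): 82, 81, 81, 78, 70, 70, 68, 66
The 2 values of 81 occupy positions 2–3 → each gets rank 3.
The 2 values of 70 occupy positions 5–6 → each gets rank 6.

6, 3, 8, 4, 6, 3, 1, 7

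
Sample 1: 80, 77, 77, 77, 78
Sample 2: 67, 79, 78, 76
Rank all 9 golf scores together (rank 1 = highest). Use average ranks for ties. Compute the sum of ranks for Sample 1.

Sorted (descending): 80, 79, 78, 78, 77, 77, 77, 76, 67
The 2 values of 78 occupy positions 3–4 → average rank (3+4)/2 = 3.5.
The 3 values of 77 occupy positions 5–7 → average rank 6.
Sample 1 values → pooled ranks: 80→1, 77→6, 77→6, 77→6, 78→3.5
Rank sum = 1 + 6 + 6 + 6 + 3.5 = 22.5

22.5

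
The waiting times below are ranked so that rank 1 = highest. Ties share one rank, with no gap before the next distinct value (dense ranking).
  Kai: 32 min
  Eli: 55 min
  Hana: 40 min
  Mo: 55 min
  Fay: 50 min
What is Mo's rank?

Sorted (descending): 55, 55, 50, 40, 32
The 2 values of 55 share dense rank 1.
Remaining distinct values take the next consecutive integers.
Mo has value 55 min → rank 1.

1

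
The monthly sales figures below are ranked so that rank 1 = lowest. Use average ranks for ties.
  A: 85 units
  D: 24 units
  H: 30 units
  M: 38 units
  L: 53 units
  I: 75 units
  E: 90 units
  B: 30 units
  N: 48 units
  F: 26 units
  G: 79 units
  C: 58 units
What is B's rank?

Sorted (ascending): 24, 26, 30, 30, 38, 48, 53, 58, 75, 79, 85, 90
The 2 values of 30 occupy positions 3–4 → average rank (3+4)/2 = 3.5.
B has value 30 units → rank 3.5.

3.5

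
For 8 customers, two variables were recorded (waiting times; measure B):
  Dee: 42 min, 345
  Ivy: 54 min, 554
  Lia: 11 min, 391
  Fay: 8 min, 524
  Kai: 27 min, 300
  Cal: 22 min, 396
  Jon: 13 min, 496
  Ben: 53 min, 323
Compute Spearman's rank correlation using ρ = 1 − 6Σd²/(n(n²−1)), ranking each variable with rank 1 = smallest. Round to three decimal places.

-0.190

Ranks of variable 1: 6, 8, 2, 1, 5, 4, 3, 7
Ranks of variable 2: 3, 8, 4, 7, 1, 5, 6, 2
d = r₁ − r₂: 3, 0, -2, -6, 4, -1, -3, 5
d²: 9, 0, 4, 36, 16, 1, 9, 25; Σd² = 100
ρ = 1 − 6·100/(8·63) = 1 − 600/504 = -0.190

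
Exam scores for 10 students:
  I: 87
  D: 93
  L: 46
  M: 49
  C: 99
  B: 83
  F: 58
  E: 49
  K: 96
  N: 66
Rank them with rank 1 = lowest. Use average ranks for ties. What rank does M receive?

2.5

Sorted (ascending): 46, 49, 49, 58, 66, 83, 87, 93, 96, 99
The 2 values of 49 occupy positions 2–3 → average rank (2+3)/2 = 2.5.
M has value 49 → rank 2.5.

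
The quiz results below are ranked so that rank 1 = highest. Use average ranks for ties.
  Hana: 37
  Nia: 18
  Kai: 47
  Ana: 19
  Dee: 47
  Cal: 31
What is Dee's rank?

Sorted (descending): 47, 47, 37, 31, 19, 18
The 2 values of 47 occupy positions 1–2 → average rank (1+2)/2 = 1.5.
Dee has value 47 → rank 1.5.

1.5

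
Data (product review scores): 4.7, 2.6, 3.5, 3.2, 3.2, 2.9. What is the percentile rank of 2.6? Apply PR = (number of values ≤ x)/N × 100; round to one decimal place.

N = 6.
Strictly below 2.6: 0. Equal to 2.6: 1.
PR = 1/6 × 100 = 16.7

16.7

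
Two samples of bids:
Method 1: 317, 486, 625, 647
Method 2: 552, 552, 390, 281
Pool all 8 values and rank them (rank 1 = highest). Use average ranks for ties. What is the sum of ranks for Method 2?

Sorted (descending): 647, 625, 552, 552, 486, 390, 317, 281
The 2 values of 552 occupy positions 3–4 → average rank (3+4)/2 = 3.5.
Method 2 values → pooled ranks: 552→3.5, 552→3.5, 390→6, 281→8
Rank sum = 3.5 + 3.5 + 6 + 8 = 21

21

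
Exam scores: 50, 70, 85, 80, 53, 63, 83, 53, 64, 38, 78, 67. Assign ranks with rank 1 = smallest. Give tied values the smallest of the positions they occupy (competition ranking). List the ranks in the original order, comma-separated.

2, 8, 12, 10, 3, 5, 11, 3, 6, 1, 9, 7

Sorted (ascending): 38, 50, 53, 53, 63, 64, 67, 70, 78, 80, 83, 85
The 2 values of 53 occupy positions 3–4 → each gets rank 3.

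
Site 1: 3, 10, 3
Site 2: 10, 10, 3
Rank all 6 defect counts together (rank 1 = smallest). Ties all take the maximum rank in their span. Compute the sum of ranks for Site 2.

15

Sorted (ascending): 3, 3, 3, 10, 10, 10
The 3 values of 3 occupy positions 1–3 → each gets rank 3.
The 3 values of 10 occupy positions 4–6 → each gets rank 6.
Site 2 values → pooled ranks: 10→6, 10→6, 3→3
Rank sum = 6 + 6 + 3 = 15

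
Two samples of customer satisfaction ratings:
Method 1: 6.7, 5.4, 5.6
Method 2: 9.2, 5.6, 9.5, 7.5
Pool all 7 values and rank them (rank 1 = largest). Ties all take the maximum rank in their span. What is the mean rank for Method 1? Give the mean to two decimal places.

Sorted (descending): 9.5, 9.2, 7.5, 6.7, 5.6, 5.6, 5.4
The 2 values of 5.6 occupy positions 5–6 → each gets rank 6.
Method 1 values → pooled ranks: 6.7→4, 5.4→7, 5.6→6
Mean rank = (4 + 7 + 6) / 3 = 5.67

5.67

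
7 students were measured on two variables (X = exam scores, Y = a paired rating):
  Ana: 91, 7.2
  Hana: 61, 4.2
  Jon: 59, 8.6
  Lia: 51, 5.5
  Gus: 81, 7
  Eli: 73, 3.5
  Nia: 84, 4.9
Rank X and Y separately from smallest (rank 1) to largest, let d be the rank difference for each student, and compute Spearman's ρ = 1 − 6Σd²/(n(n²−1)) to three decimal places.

Ranks of variable 1: 7, 3, 2, 1, 5, 4, 6
Ranks of variable 2: 6, 2, 7, 4, 5, 1, 3
d = r₁ − r₂: 1, 1, -5, -3, 0, 3, 3
d²: 1, 1, 25, 9, 0, 9, 9; Σd² = 54
ρ = 1 − 6·54/(7·48) = 1 − 324/336 = 0.036

0.036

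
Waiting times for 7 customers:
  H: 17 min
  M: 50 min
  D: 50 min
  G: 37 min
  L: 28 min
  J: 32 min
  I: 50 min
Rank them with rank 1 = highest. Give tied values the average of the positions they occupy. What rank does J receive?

5

Sorted (descending): 50, 50, 50, 37, 32, 28, 17
The 3 values of 50 occupy positions 1–3 → average rank 2.
J has value 32 min → rank 5.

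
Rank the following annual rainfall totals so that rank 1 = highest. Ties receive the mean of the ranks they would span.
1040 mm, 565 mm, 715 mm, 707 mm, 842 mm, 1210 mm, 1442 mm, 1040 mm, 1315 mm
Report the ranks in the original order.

Sorted (descending): 1442, 1315, 1210, 1040, 1040, 842, 715, 707, 565
The 2 values of 1040 occupy positions 4–5 → average rank (4+5)/2 = 4.5.

4.5, 9, 7, 8, 6, 3, 1, 4.5, 2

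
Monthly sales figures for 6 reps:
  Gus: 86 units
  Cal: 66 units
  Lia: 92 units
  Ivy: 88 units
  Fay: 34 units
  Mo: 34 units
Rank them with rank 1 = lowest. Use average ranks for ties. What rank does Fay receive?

Sorted (ascending): 34, 34, 66, 86, 88, 92
The 2 values of 34 occupy positions 1–2 → average rank (1+2)/2 = 1.5.
Fay has value 34 units → rank 1.5.

1.5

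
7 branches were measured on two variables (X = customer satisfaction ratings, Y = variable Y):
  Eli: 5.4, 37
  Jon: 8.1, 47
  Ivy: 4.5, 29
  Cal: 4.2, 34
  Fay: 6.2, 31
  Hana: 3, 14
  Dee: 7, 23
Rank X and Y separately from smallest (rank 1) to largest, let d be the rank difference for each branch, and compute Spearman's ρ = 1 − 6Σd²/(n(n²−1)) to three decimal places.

0.464

Ranks of variable 1: 4, 7, 3, 2, 5, 1, 6
Ranks of variable 2: 6, 7, 3, 5, 4, 1, 2
d = r₁ − r₂: -2, 0, 0, -3, 1, 0, 4
d²: 4, 0, 0, 9, 1, 0, 16; Σd² = 30
ρ = 1 − 6·30/(7·48) = 1 − 180/336 = 0.464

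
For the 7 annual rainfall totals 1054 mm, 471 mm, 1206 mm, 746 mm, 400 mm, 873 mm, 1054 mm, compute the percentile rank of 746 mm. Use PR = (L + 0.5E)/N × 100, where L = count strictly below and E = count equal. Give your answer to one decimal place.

35.7

N = 7.
Strictly below 746: 2. Equal to 746: 1.
PR = (2 + 0.5·1)/7 × 100 = 35.7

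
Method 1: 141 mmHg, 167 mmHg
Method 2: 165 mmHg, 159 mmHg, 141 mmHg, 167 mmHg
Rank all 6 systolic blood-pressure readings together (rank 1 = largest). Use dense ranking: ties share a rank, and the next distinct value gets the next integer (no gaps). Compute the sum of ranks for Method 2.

Sorted (descending): 167, 167, 165, 159, 141, 141
The 2 values of 167 share dense rank 1.
The 2 values of 141 share dense rank 4.
Remaining distinct values take the next consecutive integers.
Method 2 values → pooled ranks: 165→2, 159→3, 141→4, 167→1
Rank sum = 2 + 3 + 4 + 1 = 10

10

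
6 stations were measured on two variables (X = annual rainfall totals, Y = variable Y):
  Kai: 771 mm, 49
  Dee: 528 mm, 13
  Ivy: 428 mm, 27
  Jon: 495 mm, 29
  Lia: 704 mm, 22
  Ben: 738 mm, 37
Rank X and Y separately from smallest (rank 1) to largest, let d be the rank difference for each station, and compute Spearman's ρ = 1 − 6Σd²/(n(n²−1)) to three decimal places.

0.543

Ranks of variable 1: 6, 3, 1, 2, 4, 5
Ranks of variable 2: 6, 1, 3, 4, 2, 5
d = r₁ − r₂: 0, 2, -2, -2, 2, 0
d²: 0, 4, 4, 4, 4, 0; Σd² = 16
ρ = 1 − 6·16/(6·35) = 1 − 96/210 = 0.543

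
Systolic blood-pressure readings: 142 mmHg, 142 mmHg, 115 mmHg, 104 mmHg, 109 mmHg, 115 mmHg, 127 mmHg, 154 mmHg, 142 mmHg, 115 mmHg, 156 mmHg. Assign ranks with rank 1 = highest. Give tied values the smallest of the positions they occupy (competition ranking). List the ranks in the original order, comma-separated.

Sorted (descending): 156, 154, 142, 142, 142, 127, 115, 115, 115, 109, 104
The 3 values of 142 occupy positions 3–5 → each gets rank 3.
The 3 values of 115 occupy positions 7–9 → each gets rank 7.

3, 3, 7, 11, 10, 7, 6, 2, 3, 7, 1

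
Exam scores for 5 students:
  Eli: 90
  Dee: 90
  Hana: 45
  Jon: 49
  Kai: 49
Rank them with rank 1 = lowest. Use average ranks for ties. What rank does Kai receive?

2.5

Sorted (ascending): 45, 49, 49, 90, 90
The 2 values of 49 occupy positions 2–3 → average rank (2+3)/2 = 2.5.
The 2 values of 90 occupy positions 4–5 → average rank (4+5)/2 = 4.5.
Kai has value 49 → rank 2.5.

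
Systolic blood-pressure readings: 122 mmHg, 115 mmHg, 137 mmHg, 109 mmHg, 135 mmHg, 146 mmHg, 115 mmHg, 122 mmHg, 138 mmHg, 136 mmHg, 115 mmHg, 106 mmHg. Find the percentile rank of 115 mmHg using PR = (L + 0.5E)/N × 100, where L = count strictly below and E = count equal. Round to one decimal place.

N = 12.
Strictly below 115: 2. Equal to 115: 3.
PR = (2 + 0.5·3)/12 × 100 = 29.2

29.2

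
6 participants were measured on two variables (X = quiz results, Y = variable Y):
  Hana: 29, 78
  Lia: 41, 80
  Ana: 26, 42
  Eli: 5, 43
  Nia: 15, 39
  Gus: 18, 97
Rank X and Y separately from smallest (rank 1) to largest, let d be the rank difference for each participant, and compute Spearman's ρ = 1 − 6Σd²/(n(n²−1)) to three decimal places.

Ranks of variable 1: 5, 6, 4, 1, 2, 3
Ranks of variable 2: 4, 5, 2, 3, 1, 6
d = r₁ − r₂: 1, 1, 2, -2, 1, -3
d²: 1, 1, 4, 4, 1, 9; Σd² = 20
ρ = 1 − 6·20/(6·35) = 1 − 120/210 = 0.429

0.429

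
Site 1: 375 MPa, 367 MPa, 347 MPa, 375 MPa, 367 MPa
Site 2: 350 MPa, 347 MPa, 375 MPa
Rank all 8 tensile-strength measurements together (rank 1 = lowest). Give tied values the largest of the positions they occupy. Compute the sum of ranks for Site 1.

28

Sorted (ascending): 347, 347, 350, 367, 367, 375, 375, 375
The 2 values of 347 occupy positions 1–2 → each gets rank 2.
The 2 values of 367 occupy positions 4–5 → each gets rank 5.
The 3 values of 375 occupy positions 6–8 → each gets rank 8.
Site 1 values → pooled ranks: 375→8, 367→5, 347→2, 375→8, 367→5
Rank sum = 8 + 5 + 2 + 8 + 5 = 28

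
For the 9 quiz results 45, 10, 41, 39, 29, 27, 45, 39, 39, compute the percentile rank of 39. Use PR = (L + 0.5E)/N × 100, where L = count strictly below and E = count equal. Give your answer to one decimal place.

50.0

N = 9.
Strictly below 39: 3. Equal to 39: 3.
PR = (3 + 0.5·3)/9 × 100 = 50.0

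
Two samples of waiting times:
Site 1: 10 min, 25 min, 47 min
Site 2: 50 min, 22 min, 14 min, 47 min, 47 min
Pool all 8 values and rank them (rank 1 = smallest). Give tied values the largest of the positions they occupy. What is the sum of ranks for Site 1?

Sorted (ascending): 10, 14, 22, 25, 47, 47, 47, 50
The 3 values of 47 occupy positions 5–7 → each gets rank 7.
Site 1 values → pooled ranks: 10→1, 25→4, 47→7
Rank sum = 1 + 4 + 7 = 12

12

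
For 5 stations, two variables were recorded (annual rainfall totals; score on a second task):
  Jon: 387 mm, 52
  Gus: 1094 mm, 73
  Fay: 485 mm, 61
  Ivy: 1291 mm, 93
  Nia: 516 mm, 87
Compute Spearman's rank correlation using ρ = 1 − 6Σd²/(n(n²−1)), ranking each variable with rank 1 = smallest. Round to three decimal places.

0.900

Ranks of variable 1: 1, 4, 2, 5, 3
Ranks of variable 2: 1, 3, 2, 5, 4
d = r₁ − r₂: 0, 1, 0, 0, -1
d²: 0, 1, 0, 0, 1; Σd² = 2
ρ = 1 − 6·2/(5·24) = 1 − 12/120 = 0.900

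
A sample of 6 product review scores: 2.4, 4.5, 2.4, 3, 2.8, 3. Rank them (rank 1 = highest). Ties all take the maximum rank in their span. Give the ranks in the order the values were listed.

Sorted (descending): 4.5, 3, 3, 2.8, 2.4, 2.4
The 2 values of 3 occupy positions 2–3 → each gets rank 3.
The 2 values of 2.4 occupy positions 5–6 → each gets rank 6.

6, 1, 6, 3, 4, 3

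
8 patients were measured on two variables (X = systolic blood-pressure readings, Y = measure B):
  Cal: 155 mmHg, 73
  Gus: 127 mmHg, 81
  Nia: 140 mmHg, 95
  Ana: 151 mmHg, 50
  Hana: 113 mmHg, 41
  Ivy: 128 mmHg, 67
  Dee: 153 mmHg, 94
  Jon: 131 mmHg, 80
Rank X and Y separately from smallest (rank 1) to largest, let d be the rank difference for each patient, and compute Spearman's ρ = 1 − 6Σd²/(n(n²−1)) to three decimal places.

Ranks of variable 1: 8, 2, 5, 6, 1, 3, 7, 4
Ranks of variable 2: 4, 6, 8, 2, 1, 3, 7, 5
d = r₁ − r₂: 4, -4, -3, 4, 0, 0, 0, -1
d²: 16, 16, 9, 16, 0, 0, 0, 1; Σd² = 58
ρ = 1 − 6·58/(8·63) = 1 − 348/504 = 0.310

0.310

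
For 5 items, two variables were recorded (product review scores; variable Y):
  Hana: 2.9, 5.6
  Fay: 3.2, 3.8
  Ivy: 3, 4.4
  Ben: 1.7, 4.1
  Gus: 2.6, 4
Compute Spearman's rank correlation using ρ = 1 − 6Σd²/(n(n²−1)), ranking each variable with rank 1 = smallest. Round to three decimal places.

-0.200

Ranks of variable 1: 3, 5, 4, 1, 2
Ranks of variable 2: 5, 1, 4, 3, 2
d = r₁ − r₂: -2, 4, 0, -2, 0
d²: 4, 16, 0, 4, 0; Σd² = 24
ρ = 1 − 6·24/(5·24) = 1 − 144/120 = -0.200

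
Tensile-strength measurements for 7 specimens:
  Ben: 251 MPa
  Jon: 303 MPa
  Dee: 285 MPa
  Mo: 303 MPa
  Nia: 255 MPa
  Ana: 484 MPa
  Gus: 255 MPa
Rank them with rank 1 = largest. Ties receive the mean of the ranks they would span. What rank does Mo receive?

Sorted (descending): 484, 303, 303, 285, 255, 255, 251
The 2 values of 303 occupy positions 2–3 → average rank (2+3)/2 = 2.5.
The 2 values of 255 occupy positions 5–6 → average rank (5+6)/2 = 5.5.
Mo has value 303 MPa → rank 2.5.

2.5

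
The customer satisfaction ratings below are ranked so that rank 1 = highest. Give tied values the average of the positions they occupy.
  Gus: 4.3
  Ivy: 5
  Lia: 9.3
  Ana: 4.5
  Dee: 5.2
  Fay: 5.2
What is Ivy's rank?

4

Sorted (descending): 9.3, 5.2, 5.2, 5, 4.5, 4.3
The 2 values of 5.2 occupy positions 2–3 → average rank (2+3)/2 = 2.5.
Ivy has value 5 → rank 4.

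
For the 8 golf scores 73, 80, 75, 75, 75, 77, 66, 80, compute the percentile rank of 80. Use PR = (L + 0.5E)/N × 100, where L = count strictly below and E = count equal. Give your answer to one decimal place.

87.5

N = 8.
Strictly below 80: 6. Equal to 80: 2.
PR = (6 + 0.5·2)/8 × 100 = 87.5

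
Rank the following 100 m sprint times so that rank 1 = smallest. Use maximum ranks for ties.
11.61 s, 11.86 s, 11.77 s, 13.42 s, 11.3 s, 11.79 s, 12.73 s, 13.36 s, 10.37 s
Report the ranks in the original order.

Sorted (ascending): 10.37, 11.3, 11.61, 11.77, 11.79, 11.86, 12.73, 13.36, 13.42
No ties — each value takes its position as its rank.

3, 6, 4, 9, 2, 5, 7, 8, 1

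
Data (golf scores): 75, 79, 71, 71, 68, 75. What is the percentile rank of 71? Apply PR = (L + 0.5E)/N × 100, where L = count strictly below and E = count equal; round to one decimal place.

N = 6.
Strictly below 71: 1. Equal to 71: 2.
PR = (1 + 0.5·2)/6 × 100 = 33.3

33.3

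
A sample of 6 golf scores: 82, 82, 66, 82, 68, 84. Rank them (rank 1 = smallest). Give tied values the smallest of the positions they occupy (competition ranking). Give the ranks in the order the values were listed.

Sorted (ascending): 66, 68, 82, 82, 82, 84
The 3 values of 82 occupy positions 3–5 → each gets rank 3.

3, 3, 1, 3, 2, 6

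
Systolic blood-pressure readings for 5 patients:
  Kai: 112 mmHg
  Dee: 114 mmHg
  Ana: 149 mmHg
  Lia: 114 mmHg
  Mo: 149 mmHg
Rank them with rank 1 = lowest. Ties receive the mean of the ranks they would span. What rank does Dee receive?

Sorted (ascending): 112, 114, 114, 149, 149
The 2 values of 114 occupy positions 2–3 → average rank (2+3)/2 = 2.5.
The 2 values of 149 occupy positions 4–5 → average rank (4+5)/2 = 4.5.
Dee has value 114 mmHg → rank 2.5.

2.5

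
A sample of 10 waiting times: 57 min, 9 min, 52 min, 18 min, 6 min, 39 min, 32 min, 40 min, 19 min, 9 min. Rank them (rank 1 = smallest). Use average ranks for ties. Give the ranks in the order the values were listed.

10, 2.5, 9, 4, 1, 7, 6, 8, 5, 2.5

Sorted (ascending): 6, 9, 9, 18, 19, 32, 39, 40, 52, 57
The 2 values of 9 occupy positions 2–3 → average rank (2+3)/2 = 2.5.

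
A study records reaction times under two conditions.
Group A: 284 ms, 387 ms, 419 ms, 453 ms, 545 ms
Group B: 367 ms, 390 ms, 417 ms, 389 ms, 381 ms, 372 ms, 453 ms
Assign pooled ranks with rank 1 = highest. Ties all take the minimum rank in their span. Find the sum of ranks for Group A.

27

Sorted (descending): 545, 453, 453, 419, 417, 390, 389, 387, 381, 372, 367, 284
The 2 values of 453 occupy positions 2–3 → each gets rank 2.
Group A values → pooled ranks: 284→12, 387→8, 419→4, 453→2, 545→1
Rank sum = 12 + 8 + 4 + 2 + 1 = 27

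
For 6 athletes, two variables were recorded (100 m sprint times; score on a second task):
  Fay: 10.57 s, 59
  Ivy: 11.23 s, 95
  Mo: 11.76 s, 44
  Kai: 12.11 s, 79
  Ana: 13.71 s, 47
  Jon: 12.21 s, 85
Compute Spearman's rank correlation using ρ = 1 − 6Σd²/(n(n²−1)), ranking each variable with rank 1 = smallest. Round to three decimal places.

Ranks of variable 1: 1, 2, 3, 4, 6, 5
Ranks of variable 2: 3, 6, 1, 4, 2, 5
d = r₁ − r₂: -2, -4, 2, 0, 4, 0
d²: 4, 16, 4, 0, 16, 0; Σd² = 40
ρ = 1 − 6·40/(6·35) = 1 − 240/210 = -0.143

-0.143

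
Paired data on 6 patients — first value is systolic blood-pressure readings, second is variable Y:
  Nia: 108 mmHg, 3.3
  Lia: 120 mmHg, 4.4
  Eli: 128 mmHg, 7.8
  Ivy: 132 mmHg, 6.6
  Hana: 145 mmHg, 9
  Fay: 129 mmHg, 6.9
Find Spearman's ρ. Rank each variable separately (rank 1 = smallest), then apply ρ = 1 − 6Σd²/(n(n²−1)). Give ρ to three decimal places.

0.771

Ranks of variable 1: 1, 2, 3, 5, 6, 4
Ranks of variable 2: 1, 2, 5, 3, 6, 4
d = r₁ − r₂: 0, 0, -2, 2, 0, 0
d²: 0, 0, 4, 4, 0, 0; Σd² = 8
ρ = 1 − 6·8/(6·35) = 1 − 48/210 = 0.771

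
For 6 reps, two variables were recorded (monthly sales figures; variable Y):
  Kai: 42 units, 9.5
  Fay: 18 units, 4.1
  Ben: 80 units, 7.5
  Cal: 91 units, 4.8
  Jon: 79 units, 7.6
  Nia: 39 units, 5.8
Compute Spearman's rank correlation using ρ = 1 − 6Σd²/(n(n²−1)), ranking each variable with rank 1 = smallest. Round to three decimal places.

Ranks of variable 1: 3, 1, 5, 6, 4, 2
Ranks of variable 2: 6, 1, 4, 2, 5, 3
d = r₁ − r₂: -3, 0, 1, 4, -1, -1
d²: 9, 0, 1, 16, 1, 1; Σd² = 28
ρ = 1 − 6·28/(6·35) = 1 − 168/210 = 0.200

0.200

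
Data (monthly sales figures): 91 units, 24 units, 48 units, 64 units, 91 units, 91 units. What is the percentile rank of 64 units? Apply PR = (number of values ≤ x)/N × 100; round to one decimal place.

N = 6.
Strictly below 64: 2. Equal to 64: 1.
PR = 3/6 × 100 = 50.0

50.0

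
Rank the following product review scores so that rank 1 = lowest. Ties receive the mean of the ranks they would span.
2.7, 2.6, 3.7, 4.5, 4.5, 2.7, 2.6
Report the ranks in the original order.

Sorted (ascending): 2.6, 2.6, 2.7, 2.7, 3.7, 4.5, 4.5
The 2 values of 2.6 occupy positions 1–2 → average rank (1+2)/2 = 1.5.
The 2 values of 2.7 occupy positions 3–4 → average rank (3+4)/2 = 3.5.
The 2 values of 4.5 occupy positions 6–7 → average rank (6+7)/2 = 6.5.

3.5, 1.5, 5, 6.5, 6.5, 3.5, 1.5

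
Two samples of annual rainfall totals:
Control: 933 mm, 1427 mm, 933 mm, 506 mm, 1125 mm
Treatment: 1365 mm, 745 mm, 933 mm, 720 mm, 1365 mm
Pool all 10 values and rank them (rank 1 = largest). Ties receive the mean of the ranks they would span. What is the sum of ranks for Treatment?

28

Sorted (descending): 1427, 1365, 1365, 1125, 933, 933, 933, 745, 720, 506
The 2 values of 1365 occupy positions 2–3 → average rank (2+3)/2 = 2.5.
The 3 values of 933 occupy positions 5–7 → average rank 6.
Treatment values → pooled ranks: 1365→2.5, 745→8, 933→6, 720→9, 1365→2.5
Rank sum = 2.5 + 8 + 6 + 9 + 2.5 = 28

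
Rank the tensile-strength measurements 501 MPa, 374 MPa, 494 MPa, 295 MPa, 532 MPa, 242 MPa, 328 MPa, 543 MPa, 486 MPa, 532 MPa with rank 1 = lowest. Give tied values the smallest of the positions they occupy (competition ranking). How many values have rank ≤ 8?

9

Sorted (ascending): 242, 295, 328, 374, 486, 494, 501, 532, 532, 543
The 2 values of 532 occupy positions 8–9 → each gets rank 8.
Ranks ≤ 8: {1, 2, 3, 4, 5, 6, 7, 8, 8} → 9 values.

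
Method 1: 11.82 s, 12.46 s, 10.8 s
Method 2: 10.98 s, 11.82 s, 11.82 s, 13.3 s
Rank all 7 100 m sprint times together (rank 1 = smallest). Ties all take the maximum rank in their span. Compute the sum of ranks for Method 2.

19

Sorted (ascending): 10.8, 10.98, 11.82, 11.82, 11.82, 12.46, 13.3
The 3 values of 11.82 occupy positions 3–5 → each gets rank 5.
Method 2 values → pooled ranks: 10.98→2, 11.82→5, 11.82→5, 13.3→7
Rank sum = 2 + 5 + 5 + 7 = 19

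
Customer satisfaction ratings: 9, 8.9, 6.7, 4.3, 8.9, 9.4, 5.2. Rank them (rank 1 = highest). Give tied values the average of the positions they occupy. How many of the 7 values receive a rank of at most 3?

Sorted (descending): 9.4, 9, 8.9, 8.9, 6.7, 5.2, 4.3
The 2 values of 8.9 occupy positions 3–4 → average rank (3+4)/2 = 3.5.
Ranks ≤ 3: {1, 2} → 2 values.

2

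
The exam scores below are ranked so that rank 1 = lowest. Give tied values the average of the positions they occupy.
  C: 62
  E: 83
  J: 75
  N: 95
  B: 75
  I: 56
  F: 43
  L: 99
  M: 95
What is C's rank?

Sorted (ascending): 43, 56, 62, 75, 75, 83, 95, 95, 99
The 2 values of 75 occupy positions 4–5 → average rank (4+5)/2 = 4.5.
The 2 values of 95 occupy positions 7–8 → average rank (7+8)/2 = 7.5.
C has value 62 → rank 3.

3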